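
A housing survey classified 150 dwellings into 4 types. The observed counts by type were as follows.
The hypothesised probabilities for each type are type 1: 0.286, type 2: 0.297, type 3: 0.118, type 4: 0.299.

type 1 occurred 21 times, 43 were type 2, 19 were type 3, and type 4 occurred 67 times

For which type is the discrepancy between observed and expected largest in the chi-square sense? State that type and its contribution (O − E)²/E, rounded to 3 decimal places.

type 1, 11.180

Expected counts E_i = n·p_i: 150×0.286 = 42.9, 150×0.297 = 44.55, 150×0.118 = 17.7, 150×0.299 = 44.85.
χ² = (21−42.9)²/42.9 + (43−44.55)²/44.55 + (19−17.7)²/17.7 + (67−44.85)²/44.85
   = 11.1797 + 0.0539 + 0.0955 + 10.9392
The largest term is for type 1: 11.180.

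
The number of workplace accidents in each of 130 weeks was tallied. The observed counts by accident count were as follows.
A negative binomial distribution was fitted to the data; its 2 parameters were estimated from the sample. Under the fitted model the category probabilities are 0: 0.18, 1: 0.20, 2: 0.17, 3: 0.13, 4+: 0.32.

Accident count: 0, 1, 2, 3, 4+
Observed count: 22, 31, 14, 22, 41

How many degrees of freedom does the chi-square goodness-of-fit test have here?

2

There are k = 5 categories and 2 parameters estimated from the data, so df = 5 − 1 − 2 = 2.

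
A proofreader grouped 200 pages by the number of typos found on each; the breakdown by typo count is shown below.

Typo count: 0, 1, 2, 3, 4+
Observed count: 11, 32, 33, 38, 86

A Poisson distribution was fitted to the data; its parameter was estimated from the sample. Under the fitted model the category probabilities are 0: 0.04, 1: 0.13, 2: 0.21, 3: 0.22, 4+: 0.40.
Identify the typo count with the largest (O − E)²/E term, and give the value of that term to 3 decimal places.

Expected counts E_i = n·p_i: 200×0.04 = 8, 200×0.13 = 26, 200×0.21 = 42, 200×0.22 = 44, 200×0.40 = 80.
0: (11 − 8)²/8 = 9/8 = 1.1250
1: (32 − 26)²/26 = 36/26 = 1.3846
2: (33 − 42)²/42 = 81/42 = 1.9286
3: (38 − 44)²/44 = 36/44 = 0.8182
4+: (86 − 80)²/80 = 36/80 = 0.4500
The largest term is for 2: 1.929.

2, 1.929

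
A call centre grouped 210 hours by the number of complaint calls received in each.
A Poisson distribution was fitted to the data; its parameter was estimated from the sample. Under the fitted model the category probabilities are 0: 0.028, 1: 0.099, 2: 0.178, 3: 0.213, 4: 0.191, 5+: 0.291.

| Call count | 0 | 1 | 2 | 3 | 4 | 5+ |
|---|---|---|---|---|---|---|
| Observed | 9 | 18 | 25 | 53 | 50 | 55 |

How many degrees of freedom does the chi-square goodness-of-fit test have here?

There are k = 6 categories and 1 parameter estimated from the data, so df = 6 − 1 − 1 = 4.

4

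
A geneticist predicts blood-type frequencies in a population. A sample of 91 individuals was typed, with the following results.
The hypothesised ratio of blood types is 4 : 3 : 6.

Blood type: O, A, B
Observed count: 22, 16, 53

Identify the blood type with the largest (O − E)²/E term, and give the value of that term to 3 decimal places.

Ratio total = 13. Expected counts: 91×4/13 = 28, 91×3/13 = 21, 91×6/13 = 42.
cat         O        E   (O−E)²/E
O          22       28     1.2857
A          16       21     1.1905
B          53       42     2.8810
The largest term is for B: 2.881.

B, 2.881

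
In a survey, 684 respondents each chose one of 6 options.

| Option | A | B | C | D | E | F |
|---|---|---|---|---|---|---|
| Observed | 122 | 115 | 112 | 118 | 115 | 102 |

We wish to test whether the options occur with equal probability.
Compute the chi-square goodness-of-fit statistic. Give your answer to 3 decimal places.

Under H₀ each category has probability 1/6, so each expected count is 684/6 = 114.
cat         O        E   (O−E)²/E
A         122      114     0.5614
B         115      114     0.0088
C         112      114     0.0351
D         118      114     0.1404
E         115      114     0.0088
F         102      114     1.2632
Sum = 2.018

2.018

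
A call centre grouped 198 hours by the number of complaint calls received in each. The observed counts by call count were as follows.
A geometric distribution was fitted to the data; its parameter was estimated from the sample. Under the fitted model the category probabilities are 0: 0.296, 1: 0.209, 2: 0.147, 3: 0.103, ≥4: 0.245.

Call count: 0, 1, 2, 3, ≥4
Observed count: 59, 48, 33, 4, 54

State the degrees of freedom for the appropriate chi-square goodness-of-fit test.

There are k = 5 categories and 1 parameter estimated from the data, so df = 5 − 1 − 1 = 3.

3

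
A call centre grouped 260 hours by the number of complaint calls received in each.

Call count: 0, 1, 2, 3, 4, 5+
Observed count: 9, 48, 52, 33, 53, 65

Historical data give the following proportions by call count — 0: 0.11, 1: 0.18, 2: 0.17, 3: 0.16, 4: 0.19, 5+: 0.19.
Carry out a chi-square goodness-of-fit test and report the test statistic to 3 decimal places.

21.806

Expected counts E_i = n·p_i: 260×0.11 = 28.6, 260×0.18 = 46.8, 260×0.17 = 44.2, 260×0.16 = 41.6, 260×0.19 = 49.4, 260×0.19 = 49.4.
cat         O        E   (O−E)²/E
0           9     28.6    13.4322
1          48     46.8     0.0308
2          52     44.2     1.3765
3          33     41.6     1.7779
4          53     49.4     0.2623
5+         65     49.4     4.9263
Sum = 21.806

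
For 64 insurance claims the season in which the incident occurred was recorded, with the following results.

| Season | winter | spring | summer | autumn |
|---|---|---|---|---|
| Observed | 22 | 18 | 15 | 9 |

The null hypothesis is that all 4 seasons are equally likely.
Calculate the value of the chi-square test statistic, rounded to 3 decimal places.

Under H₀ each category has probability 1/4, so each expected count is 64/4 = 16.
winter: (22 − 16)²/16 = 36/16 = 2.2500
spring: (18 − 16)²/16 = 4/16 = 0.2500
summer: (15 − 16)²/16 = 1/16 = 0.0625
autumn: (9 − 16)²/16 = 49/16 = 3.0625
Sum = 5.625

5.625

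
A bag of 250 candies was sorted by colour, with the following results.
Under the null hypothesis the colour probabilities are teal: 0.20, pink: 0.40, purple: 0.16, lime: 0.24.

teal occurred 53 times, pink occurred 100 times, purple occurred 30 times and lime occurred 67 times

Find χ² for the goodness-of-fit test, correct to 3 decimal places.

3.497

Expected counts E_i = n·p_i: 250×0.20 = 50, 250×0.40 = 100, 250×0.16 = 40, 250×0.24 = 60.
cat         O        E   (O−E)²/E
teal       53       50     0.1800
pink      100      100     0.0000
purple     30       40     2.5000
lime       67       60     0.8167
Sum = 3.497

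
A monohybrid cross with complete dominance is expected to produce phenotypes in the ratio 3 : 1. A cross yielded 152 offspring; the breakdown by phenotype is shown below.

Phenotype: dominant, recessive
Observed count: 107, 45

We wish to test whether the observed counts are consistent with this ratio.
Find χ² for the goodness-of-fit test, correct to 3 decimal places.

1.719

Ratio total = 4. Expected counts: 152×3/4 = 114, 152×1/4 = 38.
cat            O        E   (O−E)²/E
dominant     107      114     0.4298
recessive     45       38     1.2895
Sum = 1.719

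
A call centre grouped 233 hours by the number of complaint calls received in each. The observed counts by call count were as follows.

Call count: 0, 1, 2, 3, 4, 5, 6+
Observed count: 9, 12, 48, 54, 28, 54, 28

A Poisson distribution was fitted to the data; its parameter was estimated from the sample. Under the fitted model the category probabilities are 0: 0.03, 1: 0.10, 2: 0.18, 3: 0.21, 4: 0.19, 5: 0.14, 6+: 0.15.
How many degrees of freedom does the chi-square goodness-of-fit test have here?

There are k = 7 categories and 1 parameter estimated from the data, so df = 7 − 1 − 1 = 5.

5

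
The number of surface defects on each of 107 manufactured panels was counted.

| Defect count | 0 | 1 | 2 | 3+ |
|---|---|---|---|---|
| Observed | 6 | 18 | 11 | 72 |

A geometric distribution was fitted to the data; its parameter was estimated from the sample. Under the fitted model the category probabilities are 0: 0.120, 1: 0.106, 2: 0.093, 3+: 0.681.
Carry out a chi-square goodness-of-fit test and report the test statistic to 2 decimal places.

7.67

Expected counts E_i = n·p_i: 107×0.120 = 12.84, 107×0.106 = 11.342, 107×0.093 = 9.951, 107×0.681 = 72.867.
cat         O        E   (O−E)²/E
0           6    12.84      3.644
1          18   11.342      3.908
2          11    9.951      0.111
3+         72   72.867      0.010
Sum = 7.67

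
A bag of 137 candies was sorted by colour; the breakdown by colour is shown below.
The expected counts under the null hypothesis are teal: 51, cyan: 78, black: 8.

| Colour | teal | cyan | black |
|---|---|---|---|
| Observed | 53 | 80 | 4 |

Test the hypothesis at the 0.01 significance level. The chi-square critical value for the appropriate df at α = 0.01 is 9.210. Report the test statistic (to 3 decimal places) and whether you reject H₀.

2.130; do not reject

teal: (53 − 51)²/51 = 4/51 = 0.0784
cyan: (80 − 78)²/78 = 4/78 = 0.0513
black: (4 − 8)²/8 = 16/8 = 2.0000
Sum = 2.130
df = 2. Since 2.130 < 9.210, we do not reject H₀.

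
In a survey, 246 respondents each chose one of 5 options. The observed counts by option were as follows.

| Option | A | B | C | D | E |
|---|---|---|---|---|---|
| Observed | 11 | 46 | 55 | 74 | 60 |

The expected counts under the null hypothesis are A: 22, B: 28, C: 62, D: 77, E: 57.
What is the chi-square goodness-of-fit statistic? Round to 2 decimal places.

χ² = (11−22)²/22 + (46−28)²/28 + (55−62)²/62 + (74−77)²/77 + (60−57)²/57
   = 5.500 + 11.571 + 0.790 + 0.117 + 0.158
Sum = 18.14

18.14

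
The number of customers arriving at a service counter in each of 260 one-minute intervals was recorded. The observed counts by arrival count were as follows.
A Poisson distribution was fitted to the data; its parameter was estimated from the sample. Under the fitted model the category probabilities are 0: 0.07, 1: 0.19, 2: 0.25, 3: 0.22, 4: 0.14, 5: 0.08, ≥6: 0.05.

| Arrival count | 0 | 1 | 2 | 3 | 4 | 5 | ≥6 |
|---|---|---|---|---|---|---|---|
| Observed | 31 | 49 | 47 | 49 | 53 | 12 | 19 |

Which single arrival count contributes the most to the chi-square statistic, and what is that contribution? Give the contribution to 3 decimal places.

Expected counts E_i = n·p_i: 260×0.07 = 18.2, 260×0.19 = 49.4, 260×0.25 = 65, 260×0.22 = 57.2, 260×0.14 = 36.4, 260×0.08 = 20.8, 260×0.05 = 13.
χ² = (31−18.2)²/18.2 + (49−49.4)²/49.4 + (47−65)²/65 + (49−57.2)²/57.2 + (53−36.4)²/36.4 + (12−20.8)²/20.8 + (19−13)²/13
   = 9.0022 + 0.0032 + 4.9846 + 1.1755 + 7.5703 + 3.7231 + 2.7692
The largest term is for 0: 9.002.

0, 9.002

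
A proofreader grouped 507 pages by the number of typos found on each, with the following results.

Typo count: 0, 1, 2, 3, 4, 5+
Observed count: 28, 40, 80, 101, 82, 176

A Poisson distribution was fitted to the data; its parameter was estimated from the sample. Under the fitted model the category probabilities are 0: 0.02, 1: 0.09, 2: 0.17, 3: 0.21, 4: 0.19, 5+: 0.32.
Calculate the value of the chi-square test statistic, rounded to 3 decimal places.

Expected counts E_i = n·p_i: 507×0.02 = 10.14, 507×0.09 = 45.63, 507×0.17 = 86.19, 507×0.21 = 106.47, 507×0.19 = 96.33, 507×0.32 = 162.24.
χ² = (28−10.14)²/10.14 + (40−45.63)²/45.63 + (80−86.19)²/86.19 + (101−106.47)²/106.47 + (82−96.33)²/96.33 + (176−162.24)²/162.24
   = 31.4576 + 0.6947 + 0.4446 + 0.2810 + 2.1317 + 1.1670
Sum = 36.177

36.177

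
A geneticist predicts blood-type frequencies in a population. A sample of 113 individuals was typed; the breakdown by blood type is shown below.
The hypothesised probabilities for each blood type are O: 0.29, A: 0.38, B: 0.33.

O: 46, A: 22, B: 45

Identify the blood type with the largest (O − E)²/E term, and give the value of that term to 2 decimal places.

A, 10.21

Expected counts E_i = n·p_i: 113×0.29 = 32.77, 113×0.38 = 42.94, 113×0.33 = 37.29.
cat         O        E   (O−E)²/E
O          46    32.77      5.341
A          22    42.94     10.212
B          45    37.29      1.594
The largest term is for A: 10.21.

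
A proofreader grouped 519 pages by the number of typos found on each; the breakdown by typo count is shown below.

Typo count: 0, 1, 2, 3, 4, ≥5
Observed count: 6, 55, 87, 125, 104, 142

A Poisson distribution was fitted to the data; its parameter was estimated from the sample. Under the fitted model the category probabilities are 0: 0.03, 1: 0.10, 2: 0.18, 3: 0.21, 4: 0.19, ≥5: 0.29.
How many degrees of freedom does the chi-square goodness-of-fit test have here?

4

There are k = 6 categories and 1 parameter estimated from the data, so df = 6 − 1 − 1 = 4.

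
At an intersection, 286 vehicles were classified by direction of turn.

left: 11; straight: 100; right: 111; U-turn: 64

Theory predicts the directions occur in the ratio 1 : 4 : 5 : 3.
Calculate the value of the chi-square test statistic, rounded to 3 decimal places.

Ratio total = 13. Expected counts: 286×1/13 = 22, 286×4/13 = 88, 286×5/13 = 110, 286×3/13 = 66.
left: (11 − 22)²/22 = 121/22 = 5.5000
straight: (100 − 88)²/88 = 144/88 = 1.6364
right: (111 − 110)²/110 = 1/110 = 0.0091
U-turn: (64 − 66)²/66 = 4/66 = 0.0606
Sum = 7.206

7.206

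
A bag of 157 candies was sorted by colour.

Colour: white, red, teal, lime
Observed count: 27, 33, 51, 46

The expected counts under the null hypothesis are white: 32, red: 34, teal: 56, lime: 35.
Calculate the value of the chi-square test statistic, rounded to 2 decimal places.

4.71

cat         O        E   (O−E)²/E
white      27       32      0.781
red        33       34      0.029
teal       51       56      0.446
lime       46       35      3.457
Sum = 4.71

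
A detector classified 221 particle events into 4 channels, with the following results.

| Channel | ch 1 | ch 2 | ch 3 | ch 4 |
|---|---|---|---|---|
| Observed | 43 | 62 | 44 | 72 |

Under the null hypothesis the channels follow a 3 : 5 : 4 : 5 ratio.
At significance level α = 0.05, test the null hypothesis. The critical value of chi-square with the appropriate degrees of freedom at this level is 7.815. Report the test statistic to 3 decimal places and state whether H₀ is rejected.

2.533; do not reject

Ratio total = 17. Expected counts: 221×3/17 = 39, 221×5/17 = 65, 221×4/17 = 52, 221×5/17 = 65.
χ² = (43−39)²/39 + (62−65)²/65 + (44−52)²/52 + (72−65)²/65
   = 0.4103 + 0.1385 + 1.2308 + 0.7538
Sum = 2.533
df = 3. Since 2.533 < 7.815, we do not reject H₀.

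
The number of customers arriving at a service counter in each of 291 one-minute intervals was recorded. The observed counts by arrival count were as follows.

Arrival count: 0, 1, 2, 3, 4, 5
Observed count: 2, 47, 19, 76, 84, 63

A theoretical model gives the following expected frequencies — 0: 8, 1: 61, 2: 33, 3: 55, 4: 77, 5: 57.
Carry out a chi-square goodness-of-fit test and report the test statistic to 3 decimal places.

22.939

cat         O        E   (O−E)²/E
0           2        8     4.5000
1          47       61     3.2131
2          19       33     5.9394
3          76       55     8.0182
4          84       77     0.6364
5          63       57     0.6316
Sum = 22.939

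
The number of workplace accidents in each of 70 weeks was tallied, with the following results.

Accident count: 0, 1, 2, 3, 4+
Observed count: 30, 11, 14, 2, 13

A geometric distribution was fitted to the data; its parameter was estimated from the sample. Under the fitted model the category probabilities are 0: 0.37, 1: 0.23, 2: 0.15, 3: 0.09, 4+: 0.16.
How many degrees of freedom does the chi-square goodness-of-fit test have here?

There are k = 5 categories and 1 parameter estimated from the data, so df = 5 − 1 − 1 = 3.

3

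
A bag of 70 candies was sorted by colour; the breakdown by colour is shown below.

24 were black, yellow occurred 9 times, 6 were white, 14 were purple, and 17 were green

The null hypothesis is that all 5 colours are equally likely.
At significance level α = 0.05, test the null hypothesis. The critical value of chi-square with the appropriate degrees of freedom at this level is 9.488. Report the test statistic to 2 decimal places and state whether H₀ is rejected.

Expected count for each of the 5 categories: 70/5 = 14.
χ² = (24−14)²/14 + (9−14)²/14 + (6−14)²/14 + (14−14)²/14 + (17−14)²/14
   = 7.143 + 1.786 + 4.571 + 0.000 + 0.643
Sum = 14.14
df = 4. Since 14.14 > 9.488, we reject H₀.

14.14; reject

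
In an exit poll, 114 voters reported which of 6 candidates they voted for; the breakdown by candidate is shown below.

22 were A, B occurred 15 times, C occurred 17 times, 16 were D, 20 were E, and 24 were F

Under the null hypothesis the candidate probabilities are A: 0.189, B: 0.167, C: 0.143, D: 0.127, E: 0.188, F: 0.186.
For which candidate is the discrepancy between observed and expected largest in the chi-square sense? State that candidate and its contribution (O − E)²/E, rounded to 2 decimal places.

Expected counts E_i = n·p_i: 114×0.189 = 21.546, 114×0.167 = 19.038, 114×0.143 = 16.302, 114×0.127 = 14.478, 114×0.188 = 21.432, 114×0.186 = 21.204.
cat         O        E   (O−E)²/E
A          22   21.546      0.010
B          15   19.038      0.856
C          17   16.302      0.030
D          16   14.478      0.160
E          20   21.432      0.096
F          24   21.204      0.369
The largest term is for B: 0.86.

B, 0.86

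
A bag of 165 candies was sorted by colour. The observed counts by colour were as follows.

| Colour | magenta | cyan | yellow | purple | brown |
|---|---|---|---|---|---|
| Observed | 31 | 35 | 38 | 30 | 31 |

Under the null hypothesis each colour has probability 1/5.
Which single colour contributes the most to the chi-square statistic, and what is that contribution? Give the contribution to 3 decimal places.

Under H₀ each category has probability 1/5, so each expected count is 165/5 = 33.
χ² = (31−33)²/33 + (35−33)²/33 + (38−33)²/33 + (30−33)²/33 + (31−33)²/33
   = 0.1212 + 0.1212 + 0.7576 + 0.2727 + 0.1212
The largest term is for yellow: 0.758.

yellow, 0.758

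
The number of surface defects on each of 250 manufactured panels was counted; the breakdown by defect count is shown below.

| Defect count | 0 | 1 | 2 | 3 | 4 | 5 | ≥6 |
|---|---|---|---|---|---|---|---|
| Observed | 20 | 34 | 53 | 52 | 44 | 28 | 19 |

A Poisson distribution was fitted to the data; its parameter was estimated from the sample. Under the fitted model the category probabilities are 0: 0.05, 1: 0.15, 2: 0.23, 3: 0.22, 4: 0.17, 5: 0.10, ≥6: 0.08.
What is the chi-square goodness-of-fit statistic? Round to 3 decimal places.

Expected counts E_i = n·p_i: 250×0.05 = 12.5, 250×0.15 = 37.5, 250×0.23 = 57.5, 250×0.22 = 55, 250×0.17 = 42.5, 250×0.10 = 25, 250×0.08 = 20.
0: (20 − 12.5)²/12.5 = 56.25/12.5 = 4.5000
1: (34 − 37.5)²/37.5 = 12.25/37.5 = 0.3267
2: (53 − 57.5)²/57.5 = 20.25/57.5 = 0.3522
3: (52 − 55)²/55 = 9/55 = 0.1636
4: (44 − 42.5)²/42.5 = 2.25/42.5 = 0.0529
5: (28 − 25)²/25 = 9/25 = 0.3600
≥6: (19 − 20)²/20 = 1/20 = 0.0500
Sum = 5.805

5.805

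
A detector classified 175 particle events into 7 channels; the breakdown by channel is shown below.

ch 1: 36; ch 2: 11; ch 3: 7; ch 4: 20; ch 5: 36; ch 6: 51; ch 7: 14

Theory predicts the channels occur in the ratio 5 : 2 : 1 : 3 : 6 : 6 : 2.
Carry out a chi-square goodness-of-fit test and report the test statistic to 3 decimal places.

3.505

Ratio total = 25. Expected counts: 175×5/25 = 35, 175×2/25 = 14, 175×1/25 = 7, 175×3/25 = 21, 175×6/25 = 42, 175×6/25 = 42, 175×2/25 = 14.
ch 1: (36 − 35)²/35 = 1/35 = 0.0286
ch 2: (11 − 14)²/14 = 9/14 = 0.6429
ch 3: (7 − 7)²/7 = 0/7 = 0.0000
ch 4: (20 − 21)²/21 = 1/21 = 0.0476
ch 5: (36 − 42)²/42 = 36/42 = 0.8571
ch 6: (51 − 42)²/42 = 81/42 = 1.9286
ch 7: (14 − 14)²/14 = 0/14 = 0.0000
Sum = 3.505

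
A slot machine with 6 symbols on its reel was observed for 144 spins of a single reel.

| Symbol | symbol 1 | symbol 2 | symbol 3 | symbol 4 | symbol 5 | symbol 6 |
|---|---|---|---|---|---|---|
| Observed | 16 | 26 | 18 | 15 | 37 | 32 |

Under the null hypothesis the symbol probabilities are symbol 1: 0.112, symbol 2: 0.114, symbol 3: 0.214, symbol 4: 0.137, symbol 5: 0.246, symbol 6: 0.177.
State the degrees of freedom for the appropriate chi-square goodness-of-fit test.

5

There are k = 6 categories and no parameters were estimated from the data, so df = 6 − 1 = 5.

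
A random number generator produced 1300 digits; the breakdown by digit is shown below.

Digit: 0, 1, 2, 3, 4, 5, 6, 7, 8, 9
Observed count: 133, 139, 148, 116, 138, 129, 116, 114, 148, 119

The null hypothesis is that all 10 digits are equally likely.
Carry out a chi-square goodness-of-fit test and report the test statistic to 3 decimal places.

Expected count for each of the 10 categories: 1300/10 = 130.
cat         O        E   (O−E)²/E
0         133      130     0.0692
1         139      130     0.6231
2         148      130     2.4923
3         116      130     1.5077
4         138      130     0.4923
5         129      130     0.0077
6         116      130     1.5077
7         114      130     1.9692
8         148      130     2.4923
9         119      130     0.9308
Sum = 12.092

12.092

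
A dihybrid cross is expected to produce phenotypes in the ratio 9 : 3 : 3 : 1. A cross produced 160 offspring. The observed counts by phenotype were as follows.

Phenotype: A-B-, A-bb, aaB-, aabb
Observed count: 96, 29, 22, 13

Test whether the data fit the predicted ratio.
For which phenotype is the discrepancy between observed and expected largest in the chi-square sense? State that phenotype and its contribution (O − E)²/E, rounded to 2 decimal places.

aaB-, 2.13

Ratio total = 16. Expected counts: 160×9/16 = 90, 160×3/16 = 30, 160×3/16 = 30, 160×1/16 = 10.
cat         O        E   (O−E)²/E
A-B-       96       90      0.400
A-bb       29       30      0.033
aaB-       22       30      2.133
aabb       13       10      0.900
The largest term is for aaB-: 2.13.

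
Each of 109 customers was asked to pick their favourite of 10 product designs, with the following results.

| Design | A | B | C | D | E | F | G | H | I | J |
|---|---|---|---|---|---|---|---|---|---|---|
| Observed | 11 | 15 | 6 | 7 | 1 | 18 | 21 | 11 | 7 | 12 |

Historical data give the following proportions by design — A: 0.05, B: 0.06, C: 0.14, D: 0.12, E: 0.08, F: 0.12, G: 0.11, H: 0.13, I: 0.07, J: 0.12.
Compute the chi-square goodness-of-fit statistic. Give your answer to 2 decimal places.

41.35

Expected counts E_i = n·p_i: 109×0.05 = 5.45, 109×0.06 = 6.54, 109×0.14 = 15.26, 109×0.12 = 13.08, 109×0.08 = 8.72, 109×0.12 = 13.08, 109×0.11 = 11.99, 109×0.13 = 14.17, 109×0.07 = 7.63, 109×0.12 = 13.08.
cat         O        E   (O−E)²/E
A          11     5.45      5.652
B          15     6.54     10.944
C           6    15.26      5.619
D           7    13.08      2.826
E           1     8.72      6.835
F          18    13.08      1.851
G          21    11.99      6.771
H          11    14.17      0.709
I           7     7.63      0.052
J          12    13.08      0.089
Sum = 41.35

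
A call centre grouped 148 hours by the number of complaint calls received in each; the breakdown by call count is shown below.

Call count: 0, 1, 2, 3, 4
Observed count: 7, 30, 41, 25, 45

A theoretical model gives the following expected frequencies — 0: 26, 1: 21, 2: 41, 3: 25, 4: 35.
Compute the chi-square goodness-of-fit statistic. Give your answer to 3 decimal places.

cat         O        E   (O−E)²/E
0           7       26    13.8846
1          30       21     3.8571
2          41       41     0.0000
3          25       25     0.0000
4          45       35     2.8571
Sum = 20.599

20.599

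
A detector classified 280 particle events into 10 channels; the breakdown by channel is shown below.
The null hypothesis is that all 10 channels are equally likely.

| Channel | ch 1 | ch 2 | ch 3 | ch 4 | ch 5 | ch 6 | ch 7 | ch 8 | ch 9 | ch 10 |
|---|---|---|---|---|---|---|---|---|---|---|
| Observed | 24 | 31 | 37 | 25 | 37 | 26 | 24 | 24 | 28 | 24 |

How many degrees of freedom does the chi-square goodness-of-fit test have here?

There are k = 10 categories and no parameters were estimated from the data, so df = 10 − 1 = 9.

9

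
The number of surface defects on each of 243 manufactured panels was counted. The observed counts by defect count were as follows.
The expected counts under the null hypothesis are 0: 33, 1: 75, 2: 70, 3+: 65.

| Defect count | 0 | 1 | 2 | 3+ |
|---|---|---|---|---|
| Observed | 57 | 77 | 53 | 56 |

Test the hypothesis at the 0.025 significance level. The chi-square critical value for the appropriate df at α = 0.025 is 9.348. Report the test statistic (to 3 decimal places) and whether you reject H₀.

0: (57 − 33)²/33 = 576/33 = 17.4545
1: (77 − 75)²/75 = 4/75 = 0.0533
2: (53 − 70)²/70 = 289/70 = 4.1286
3+: (56 − 65)²/65 = 81/65 = 1.2462
Sum = 22.883
df = 3. Since 22.883 > 9.348, we reject H₀.

22.883; reject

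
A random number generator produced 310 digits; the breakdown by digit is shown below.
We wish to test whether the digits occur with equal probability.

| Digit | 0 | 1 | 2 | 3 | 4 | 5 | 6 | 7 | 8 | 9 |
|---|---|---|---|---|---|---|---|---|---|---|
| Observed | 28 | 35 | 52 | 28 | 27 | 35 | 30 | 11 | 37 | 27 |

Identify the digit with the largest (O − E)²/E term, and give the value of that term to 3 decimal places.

2, 14.226

Expected count for each of the 10 categories: 310/10 = 31.
χ² = (28−31)²/31 + (35−31)²/31 + (52−31)²/31 + (28−31)²/31 + (27−31)²/31 + (35−31)²/31 + (30−31)²/31 + (11−31)²/31 + (37−31)²/31 + (27−31)²/31
   = 0.2903 + 0.5161 + 14.2258 + 0.2903 + 0.5161 + 0.5161 + 0.0323 + 12.9032 + 1.1613 + 0.5161
The largest term is for 2: 14.226.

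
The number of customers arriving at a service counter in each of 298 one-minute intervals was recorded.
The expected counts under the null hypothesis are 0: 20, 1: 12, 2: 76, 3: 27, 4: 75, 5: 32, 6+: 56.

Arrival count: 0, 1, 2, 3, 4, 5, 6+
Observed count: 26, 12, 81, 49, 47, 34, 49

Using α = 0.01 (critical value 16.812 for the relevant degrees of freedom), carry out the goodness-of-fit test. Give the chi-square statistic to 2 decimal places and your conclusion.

χ² = (26−20)²/20 + (12−12)²/12 + (81−76)²/76 + (49−27)²/27 + (47−75)²/75 + (34−32)²/32 + (49−56)²/56
   = 1.800 + 0.000 + 0.329 + 17.926 + 10.453 + 0.125 + 0.875
Sum = 31.51
df = 6. Since 31.51 > 16.812, we reject H₀.

31.51; reject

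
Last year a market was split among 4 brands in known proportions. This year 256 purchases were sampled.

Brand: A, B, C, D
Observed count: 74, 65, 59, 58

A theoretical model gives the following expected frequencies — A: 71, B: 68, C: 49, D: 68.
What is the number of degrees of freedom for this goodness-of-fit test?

3

There are k = 4 categories and no parameters were estimated from the data, so df = 4 − 1 = 3.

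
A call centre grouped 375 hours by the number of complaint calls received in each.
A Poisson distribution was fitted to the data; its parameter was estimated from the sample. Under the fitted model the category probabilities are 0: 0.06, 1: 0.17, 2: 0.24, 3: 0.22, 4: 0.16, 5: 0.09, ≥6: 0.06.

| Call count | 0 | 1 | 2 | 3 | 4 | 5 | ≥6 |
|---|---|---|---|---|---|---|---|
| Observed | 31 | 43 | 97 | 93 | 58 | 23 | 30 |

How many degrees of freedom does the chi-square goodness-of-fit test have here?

5

There are k = 7 categories and 1 parameter estimated from the data, so df = 7 − 1 − 1 = 5.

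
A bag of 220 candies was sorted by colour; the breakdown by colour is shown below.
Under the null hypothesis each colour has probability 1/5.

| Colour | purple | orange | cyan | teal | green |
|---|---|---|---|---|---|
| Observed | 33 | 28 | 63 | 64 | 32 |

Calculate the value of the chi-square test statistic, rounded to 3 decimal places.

Under H₀ each category has probability 1/5, so each expected count is 220/5 = 44.
cat         O        E   (O−E)²/E
purple     33       44     2.7500
orange     28       44     5.8182
cyan       63       44     8.2045
teal       64       44     9.0909
green      32       44     3.2727
Sum = 29.136

29.136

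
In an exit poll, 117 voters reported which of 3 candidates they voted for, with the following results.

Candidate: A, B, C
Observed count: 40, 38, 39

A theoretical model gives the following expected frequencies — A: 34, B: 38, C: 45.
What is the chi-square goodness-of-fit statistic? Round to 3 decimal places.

cat         O        E   (O−E)²/E
A          40       34     1.0588
B          38       38     0.0000
C          39       45     0.8000
Sum = 1.859

1.859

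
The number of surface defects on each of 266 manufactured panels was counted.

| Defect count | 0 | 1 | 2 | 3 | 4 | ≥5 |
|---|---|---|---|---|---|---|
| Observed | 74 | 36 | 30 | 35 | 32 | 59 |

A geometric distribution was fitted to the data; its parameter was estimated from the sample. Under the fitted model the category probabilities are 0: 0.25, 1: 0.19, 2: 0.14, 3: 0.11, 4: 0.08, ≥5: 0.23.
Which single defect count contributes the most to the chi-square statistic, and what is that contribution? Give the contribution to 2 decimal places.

Expected counts E_i = n·p_i: 266×0.25 = 66.5, 266×0.19 = 50.54, 266×0.14 = 37.24, 266×0.11 = 29.26, 266×0.08 = 21.28, 266×0.23 = 61.18.
0: (74 − 66.5)²/66.5 = 56.25/66.5 = 0.846
1: (36 − 50.54)²/50.54 = 211.4116/50.54 = 4.183
2: (30 − 37.24)²/37.24 = 52.4176/37.24 = 1.408
3: (35 − 29.26)²/29.26 = 32.9476/29.26 = 1.126
4: (32 − 21.28)²/21.28 = 114.9184/21.28 = 5.400
≥5: (59 − 61.18)²/61.18 = 4.7524/61.18 = 0.078
The largest term is for 4: 5.40.

4, 5.40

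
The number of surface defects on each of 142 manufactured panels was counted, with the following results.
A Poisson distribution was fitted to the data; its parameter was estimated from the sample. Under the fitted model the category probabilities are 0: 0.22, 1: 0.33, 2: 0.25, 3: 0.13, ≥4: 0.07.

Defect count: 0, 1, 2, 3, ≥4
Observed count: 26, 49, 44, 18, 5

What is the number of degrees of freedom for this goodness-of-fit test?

3

There are k = 5 categories and 1 parameter estimated from the data, so df = 5 − 1 − 1 = 3.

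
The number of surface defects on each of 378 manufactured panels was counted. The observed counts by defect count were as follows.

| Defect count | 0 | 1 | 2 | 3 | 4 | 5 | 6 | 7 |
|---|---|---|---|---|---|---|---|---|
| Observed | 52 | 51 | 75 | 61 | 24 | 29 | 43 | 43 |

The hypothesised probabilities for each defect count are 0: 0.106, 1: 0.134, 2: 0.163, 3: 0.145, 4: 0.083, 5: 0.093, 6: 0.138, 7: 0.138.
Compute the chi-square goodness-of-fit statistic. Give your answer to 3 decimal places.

Expected counts E_i = n·p_i: 378×0.106 = 40.068, 378×0.134 = 50.652, 378×0.163 = 61.614, 378×0.145 = 54.81, 378×0.083 = 31.374, 378×0.093 = 35.154, 378×0.138 = 52.164, 378×0.138 = 52.164.
0: (52 − 40.068)²/40.068 = 142.372624/40.068 = 3.5533
1: (51 − 50.652)²/50.652 = 0.121104/50.652 = 0.0024
2: (75 − 61.614)²/61.614 = 179.184996/61.614 = 2.9082
3: (61 − 54.81)²/54.81 = 38.3161/54.81 = 0.6991
4: (24 − 31.374)²/31.374 = 54.375876/31.374 = 1.7332
5: (29 − 35.154)²/35.154 = 37.871716/35.154 = 1.0773
6: (43 − 52.164)²/52.164 = 83.978896/52.164 = 1.6099
7: (43 − 52.164)²/52.164 = 83.978896/52.164 = 1.6099
Sum = 13.193

13.193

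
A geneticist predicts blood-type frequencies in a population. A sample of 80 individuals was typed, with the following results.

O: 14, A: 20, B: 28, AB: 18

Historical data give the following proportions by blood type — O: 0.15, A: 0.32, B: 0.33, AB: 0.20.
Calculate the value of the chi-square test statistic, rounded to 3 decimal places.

Expected counts E_i = n·p_i: 80×0.15 = 12, 80×0.32 = 25.6, 80×0.33 = 26.4, 80×0.20 = 16.
χ² = (14−12)²/12 + (20−25.6)²/25.6 + (28−26.4)²/26.4 + (18−16)²/16
   = 0.3333 + 1.2250 + 0.0970 + 0.2500
Sum = 1.905

1.905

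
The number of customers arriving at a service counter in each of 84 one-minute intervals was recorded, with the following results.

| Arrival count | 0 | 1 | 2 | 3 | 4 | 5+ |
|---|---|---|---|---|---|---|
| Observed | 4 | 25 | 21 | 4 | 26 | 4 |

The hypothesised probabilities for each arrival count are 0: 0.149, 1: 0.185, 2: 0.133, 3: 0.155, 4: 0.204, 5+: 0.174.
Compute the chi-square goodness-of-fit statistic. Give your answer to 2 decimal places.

Expected counts E_i = n·p_i: 84×0.149 = 12.516, 84×0.185 = 15.54, 84×0.133 = 11.172, 84×0.155 = 13.02, 84×0.204 = 17.136, 84×0.174 = 14.616.
cat         O        E   (O−E)²/E
0           4   12.516      5.794
1          25    15.54      5.759
2          21   11.172      8.646
3           4    13.02      6.249
4          26   17.136      4.585
5+          4   14.616      7.711
Sum = 38.74

38.74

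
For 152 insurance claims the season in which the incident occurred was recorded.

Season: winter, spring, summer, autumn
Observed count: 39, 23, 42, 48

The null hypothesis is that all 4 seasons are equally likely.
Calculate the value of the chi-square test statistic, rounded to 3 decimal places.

Expected count for each of the 4 categories: 152/4 = 38.
cat         O        E   (O−E)²/E
winter     39       38     0.0263
spring     23       38     5.9211
summer     42       38     0.4211
autumn     48       38     2.6316
Sum = 9.000

9.000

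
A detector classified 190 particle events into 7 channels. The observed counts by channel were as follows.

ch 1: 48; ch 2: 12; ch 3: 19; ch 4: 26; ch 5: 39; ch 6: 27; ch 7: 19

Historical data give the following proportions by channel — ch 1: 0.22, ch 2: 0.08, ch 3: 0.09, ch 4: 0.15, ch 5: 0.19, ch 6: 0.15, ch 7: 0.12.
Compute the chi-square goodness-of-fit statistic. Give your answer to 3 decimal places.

2.969

Expected counts E_i = n·p_i: 190×0.22 = 41.8, 190×0.08 = 15.2, 190×0.09 = 17.1, 190×0.15 = 28.5, 190×0.19 = 36.1, 190×0.15 = 28.5, 190×0.12 = 22.8.
cat         O        E   (O−E)²/E
ch 1       48     41.8     0.9196
ch 2       12     15.2     0.6737
ch 3       19     17.1     0.2111
ch 4       26     28.5     0.2193
ch 5       39     36.1     0.2330
ch 6       27     28.5     0.0789
ch 7       19     22.8     0.6333
Sum = 2.969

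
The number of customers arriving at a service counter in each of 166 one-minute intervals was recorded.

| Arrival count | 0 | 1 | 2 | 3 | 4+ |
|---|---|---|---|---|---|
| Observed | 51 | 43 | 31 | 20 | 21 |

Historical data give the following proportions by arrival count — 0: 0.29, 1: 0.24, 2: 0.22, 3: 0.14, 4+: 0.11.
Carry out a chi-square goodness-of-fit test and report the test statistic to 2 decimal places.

2.12

Expected counts E_i = n·p_i: 166×0.29 = 48.14, 166×0.24 = 39.84, 166×0.22 = 36.52, 166×0.14 = 23.24, 166×0.11 = 18.26.
cat         O        E   (O−E)²/E
0          51    48.14      0.170
1          43    39.84      0.251
2          31    36.52      0.834
3          20    23.24      0.452
4+         21    18.26      0.411
Sum = 2.12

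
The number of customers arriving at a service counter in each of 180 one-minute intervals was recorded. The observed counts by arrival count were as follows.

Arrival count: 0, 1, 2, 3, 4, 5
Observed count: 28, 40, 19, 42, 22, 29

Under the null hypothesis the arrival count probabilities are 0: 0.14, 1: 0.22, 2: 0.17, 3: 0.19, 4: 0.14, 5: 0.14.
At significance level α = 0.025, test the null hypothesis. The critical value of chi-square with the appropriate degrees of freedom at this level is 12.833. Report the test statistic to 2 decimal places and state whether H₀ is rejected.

7.47; do not reject

Expected counts E_i = n·p_i: 180×0.14 = 25.2, 180×0.22 = 39.6, 180×0.17 = 30.6, 180×0.19 = 34.2, 180×0.14 = 25.2, 180×0.14 = 25.2.
cat         O        E   (O−E)²/E
0          28     25.2      0.311
1          40     39.6      0.004
2          19     30.6      4.397
3          42     34.2      1.779
4          22     25.2      0.406
5          29     25.2      0.573
Sum = 7.47
df = 5. Since 7.47 < 12.833, we do not reject H₀.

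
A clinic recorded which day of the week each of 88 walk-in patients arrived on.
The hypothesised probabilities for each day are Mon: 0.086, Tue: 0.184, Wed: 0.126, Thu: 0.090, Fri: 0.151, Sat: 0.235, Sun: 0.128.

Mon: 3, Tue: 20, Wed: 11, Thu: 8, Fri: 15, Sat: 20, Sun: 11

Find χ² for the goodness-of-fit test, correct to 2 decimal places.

Expected counts E_i = n·p_i: 88×0.086 = 7.568, 88×0.184 = 16.192, 88×0.126 = 11.088, 88×0.090 = 7.92, 88×0.151 = 13.288, 88×0.235 = 20.68, 88×0.128 = 11.264.
cat         O        E   (O−E)²/E
Mon         3    7.568      2.757
Tue        20   16.192      0.896
Wed        11   11.088      0.001
Thu         8     7.92      0.001
Fri        15   13.288      0.221
Sat        20    20.68      0.022
Sun        11   11.264      0.006
Sum = 3.90

3.90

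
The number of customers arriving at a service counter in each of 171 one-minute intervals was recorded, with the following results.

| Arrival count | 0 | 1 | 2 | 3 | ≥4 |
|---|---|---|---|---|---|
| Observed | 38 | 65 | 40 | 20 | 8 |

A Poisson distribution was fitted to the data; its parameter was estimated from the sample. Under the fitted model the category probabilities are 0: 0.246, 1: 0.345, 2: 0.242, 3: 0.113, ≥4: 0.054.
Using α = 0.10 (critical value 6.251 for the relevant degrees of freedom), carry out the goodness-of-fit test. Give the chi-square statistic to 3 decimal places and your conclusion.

1.239; do not reject

Expected counts E_i = n·p_i: 171×0.246 = 42.066, 171×0.345 = 58.995, 171×0.242 = 41.382, 171×0.113 = 19.323, 171×0.054 = 9.234.
χ² = (38−42.066)²/42.066 + (65−58.995)²/58.995 + (40−41.382)²/41.382 + (20−19.323)²/19.323 + (8−9.234)²/9.234
   = 0.3930 + 0.6112 + 0.0462 + 0.0237 + 0.1649
Sum = 1.239
df = 3. Since 1.239 < 6.251, we do not reject H₀.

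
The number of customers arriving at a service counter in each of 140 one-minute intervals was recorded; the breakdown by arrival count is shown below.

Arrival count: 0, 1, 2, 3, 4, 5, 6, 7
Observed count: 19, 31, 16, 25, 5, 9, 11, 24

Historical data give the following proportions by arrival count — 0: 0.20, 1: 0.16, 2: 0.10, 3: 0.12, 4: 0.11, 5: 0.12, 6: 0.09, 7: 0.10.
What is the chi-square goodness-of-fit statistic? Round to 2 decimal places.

28.47

Expected counts E_i = n·p_i: 140×0.20 = 28, 140×0.16 = 22.4, 140×0.10 = 14, 140×0.12 = 16.8, 140×0.11 = 15.4, 140×0.12 = 16.8, 140×0.09 = 12.6, 140×0.10 = 14.
0: (19 − 28)²/28 = 81/28 = 2.893
1: (31 − 22.4)²/22.4 = 73.96/22.4 = 3.302
2: (16 − 14)²/14 = 4/14 = 0.286
3: (25 − 16.8)²/16.8 = 67.24/16.8 = 4.002
4: (5 − 15.4)²/15.4 = 108.16/15.4 = 7.023
5: (9 − 16.8)²/16.8 = 60.84/16.8 = 3.621
6: (11 − 12.6)²/12.6 = 2.56/12.6 = 0.203
7: (24 − 14)²/14 = 100/14 = 7.143
Sum = 28.47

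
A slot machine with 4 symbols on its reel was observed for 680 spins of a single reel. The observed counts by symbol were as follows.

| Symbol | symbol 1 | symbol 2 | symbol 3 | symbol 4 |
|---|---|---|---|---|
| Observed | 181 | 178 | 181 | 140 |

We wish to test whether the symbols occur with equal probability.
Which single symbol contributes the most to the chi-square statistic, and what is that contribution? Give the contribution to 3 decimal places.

Expected count for each of the 4 categories: 680/4 = 170.
χ² = (181−170)²/170 + (178−170)²/170 + (181−170)²/170 + (140−170)²/170
   = 0.7118 + 0.3765 + 0.7118 + 5.2941
The largest term is for symbol 4: 5.294.

symbol 4, 5.294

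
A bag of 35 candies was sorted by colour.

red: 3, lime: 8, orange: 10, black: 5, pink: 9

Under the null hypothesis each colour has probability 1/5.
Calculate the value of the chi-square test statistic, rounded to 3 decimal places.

4.857

Expected count for each of the 5 categories: 35/5 = 7.
cat         O        E   (O−E)²/E
red         3        7     2.2857
lime        8        7     0.1429
orange     10        7     1.2857
black       5        7     0.5714
pink        9        7     0.5714
Sum = 4.857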